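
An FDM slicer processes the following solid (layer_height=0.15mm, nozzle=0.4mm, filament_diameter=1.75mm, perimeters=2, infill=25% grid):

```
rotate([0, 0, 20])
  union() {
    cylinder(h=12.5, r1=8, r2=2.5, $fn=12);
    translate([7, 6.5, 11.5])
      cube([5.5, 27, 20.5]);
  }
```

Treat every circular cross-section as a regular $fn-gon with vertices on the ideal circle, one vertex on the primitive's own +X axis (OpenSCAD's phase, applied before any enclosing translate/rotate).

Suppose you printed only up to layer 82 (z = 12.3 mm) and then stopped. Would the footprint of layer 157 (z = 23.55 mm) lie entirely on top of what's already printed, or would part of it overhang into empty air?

entirely on top

Compare the two slices. At z = 12.3: the cone (r1=8→r2=2.5) has section circumradius 2.588 here — a regular 12-gon (area = (12/2)·2.588²·sin(360°/12) = 20.09 mm²); the cube at (7, 6.5) (footprint 5.5×27) is included at this height (area 148.50 mm²); Merging all regions: the 2 present regions are separate (no shared area or edge), so areas and boundary lengths simply add and each stays a separate island — area = 168.59 mm²; (rotated 20° about Z; rotation is an isometry so areas/perimeters/island counts are preserved). At z = 23.55: the cone is absent (z outside [0, 12.5]); the cube at (7, 6.5) is present — its section is the full 5.5×27 rectangle (area 148.50 mm²); Merging all regions: only the 5.5×27 cube at (7, 6.5) is present, so the union is just that shape — area = 148.50 mm²; (whole slice rotated 20° about Z — lengths, areas and connectivity unchanged). Checking containment: the cross-section at z = 23.55 is a subset of the cross-section at z = 12.3.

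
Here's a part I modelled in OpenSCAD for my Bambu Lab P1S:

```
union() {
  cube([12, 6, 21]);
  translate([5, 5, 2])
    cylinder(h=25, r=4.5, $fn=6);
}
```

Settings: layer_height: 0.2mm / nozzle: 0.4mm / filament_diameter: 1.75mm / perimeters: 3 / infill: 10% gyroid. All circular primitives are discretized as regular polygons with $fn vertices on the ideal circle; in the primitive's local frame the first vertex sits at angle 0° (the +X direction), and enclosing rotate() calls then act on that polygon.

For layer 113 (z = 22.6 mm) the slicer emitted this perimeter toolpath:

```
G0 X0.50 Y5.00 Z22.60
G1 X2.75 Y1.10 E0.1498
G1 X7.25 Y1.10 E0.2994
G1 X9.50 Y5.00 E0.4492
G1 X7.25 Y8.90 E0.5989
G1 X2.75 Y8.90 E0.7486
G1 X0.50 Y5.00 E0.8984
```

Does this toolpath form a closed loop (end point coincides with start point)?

Start point (G0): (0.50, 5.00). End point (last G1): the path returns to the start — closed.

yes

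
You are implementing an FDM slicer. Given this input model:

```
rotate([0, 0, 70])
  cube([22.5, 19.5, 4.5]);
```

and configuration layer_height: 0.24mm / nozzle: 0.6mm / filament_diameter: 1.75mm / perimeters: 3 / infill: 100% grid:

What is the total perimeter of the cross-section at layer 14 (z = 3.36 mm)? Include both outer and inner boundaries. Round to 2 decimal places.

84.00 mm

At z = 3.36 mm: the cube (footprint 22.5×19.5) is included at this height (perimeter 84.00 mm); (rotated 70° about Z; rotation is an isometry so areas/perimeters/island counts are preserved). Overall, the cross-section is a single solid region. Total boundary length (outer) = 84.00 mm.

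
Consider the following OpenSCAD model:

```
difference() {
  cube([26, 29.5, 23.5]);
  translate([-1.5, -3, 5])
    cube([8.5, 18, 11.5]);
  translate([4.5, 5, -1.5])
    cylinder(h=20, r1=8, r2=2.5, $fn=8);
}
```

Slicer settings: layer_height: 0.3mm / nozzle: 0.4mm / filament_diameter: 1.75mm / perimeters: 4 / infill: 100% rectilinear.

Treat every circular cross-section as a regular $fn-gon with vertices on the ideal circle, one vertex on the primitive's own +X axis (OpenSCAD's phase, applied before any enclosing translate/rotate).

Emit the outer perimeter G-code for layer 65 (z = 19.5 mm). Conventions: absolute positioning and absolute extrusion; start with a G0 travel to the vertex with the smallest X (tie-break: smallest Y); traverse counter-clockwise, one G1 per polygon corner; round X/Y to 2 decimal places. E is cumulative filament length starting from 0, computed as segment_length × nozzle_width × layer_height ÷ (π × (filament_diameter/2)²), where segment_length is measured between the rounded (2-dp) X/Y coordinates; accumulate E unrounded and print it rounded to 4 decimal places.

At z = 19.5 mm: the cube (footprint 26×29.5) is included at this height; the cube at (-1.5, -3) is not intersected at this z (z outside [5, 16.5]); the cone at (4.5, 5) does not reach this height (z outside [-1.5, 18.5]); Taking the first minus the rest: none of the subtracted shapes is present at this height, so the 26×29.5 cube is unchanged — 1 connected region. The outline is a single polygon with 4 vertices. Extrusion per mm of travel: 0.4 × 0.3 / (π × 0.875²) = 0.049890. Accumulating E over each segment gives final E = 5.5378.

G0 X0.00 Y0.00 Z19.50
G1 X26.00 Y0.00 E1.2971
G1 X26.00 Y29.50 E2.7689
G1 X0.00 Y29.50 E4.0661
G1 X0.00 Y0.00 E5.5378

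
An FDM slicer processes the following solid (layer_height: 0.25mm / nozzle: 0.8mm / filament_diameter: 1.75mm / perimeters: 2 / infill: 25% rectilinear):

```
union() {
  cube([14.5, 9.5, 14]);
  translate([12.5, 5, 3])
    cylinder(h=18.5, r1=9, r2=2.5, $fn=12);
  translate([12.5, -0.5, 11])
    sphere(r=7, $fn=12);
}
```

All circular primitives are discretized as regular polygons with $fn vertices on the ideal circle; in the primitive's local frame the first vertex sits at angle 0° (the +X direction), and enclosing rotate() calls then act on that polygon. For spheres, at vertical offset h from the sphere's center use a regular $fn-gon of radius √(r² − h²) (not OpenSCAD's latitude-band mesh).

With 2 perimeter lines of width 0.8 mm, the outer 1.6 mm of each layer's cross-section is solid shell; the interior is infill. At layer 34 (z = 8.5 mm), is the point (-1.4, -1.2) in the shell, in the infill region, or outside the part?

At z = 8.5 mm: the cube is present — its section is the full 14.5×9.5 rectangle; the cone at (12.5, 5) contributes a regular 12-gon of circumradius 7.068 (interpolated between r1=9 and r2=2.5 at t=0.297); the sphere at (12.5, -0.5): section is a regular 12-gon, circumradius = √(r²−h²) = √(7²−2.5²) = 6.538; Combining (union): the regions partially overlap (shared area 147.92 mm²), so overlapping operands fuse into one piece — 1 connected region. Overall, the cross-section is a single solid region. The nearest boundary edge runs (6.10, 0.00)→(0.00, 0.00); distance from the point to it = 1.84 mm. The point is not inside any of the regions above, so it lies outside the cross-section (1.84 mm from the nearest boundary).

outside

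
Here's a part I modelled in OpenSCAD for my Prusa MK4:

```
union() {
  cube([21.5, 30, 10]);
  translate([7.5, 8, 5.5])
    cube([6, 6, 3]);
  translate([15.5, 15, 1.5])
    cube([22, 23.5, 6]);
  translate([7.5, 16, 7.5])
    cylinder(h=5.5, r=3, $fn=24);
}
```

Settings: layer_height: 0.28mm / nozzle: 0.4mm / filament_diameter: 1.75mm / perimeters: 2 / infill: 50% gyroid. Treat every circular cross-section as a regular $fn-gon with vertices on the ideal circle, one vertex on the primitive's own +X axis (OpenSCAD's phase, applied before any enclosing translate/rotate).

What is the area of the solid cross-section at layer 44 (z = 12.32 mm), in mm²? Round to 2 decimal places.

At z = 12.32 mm: the cube does not reach this height (z outside [0, 10]); the cube at (7.5, 8) is absent (z outside [5.5, 8.5]); the cube at (15.5, 15) is not intersected at this z (z outside [1.5, 7.5]); the r=3 cylinder at (7.5, 16) contributes a regular 24-gon of circumradius 3 (area = (24/2)·3.000²·sin(360°/24) = 27.95 mm²); Merging all regions: only the r=3 cylinder at (7.5, 16) is present, so the union is just that shape — area = 27.95 mm². Overall, the cross-section is a single solid region. Net area = 27.95 mm².

27.95 mm²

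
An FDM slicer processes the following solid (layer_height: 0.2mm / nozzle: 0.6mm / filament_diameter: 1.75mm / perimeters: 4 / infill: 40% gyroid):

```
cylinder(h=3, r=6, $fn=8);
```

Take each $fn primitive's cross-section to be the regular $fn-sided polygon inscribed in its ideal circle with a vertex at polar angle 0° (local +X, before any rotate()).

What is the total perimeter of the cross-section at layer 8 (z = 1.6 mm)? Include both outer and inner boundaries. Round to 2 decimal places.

36.74 mm

At z = 1.6 mm: the r=6 cylinder contributes a regular 8-gon of circumradius 6 (perimeter = 2·8·6.000·sin(180°/8) = 36.74 mm). Overall, the cross-section is a single solid region. Total boundary length (outer) = 36.74 mm.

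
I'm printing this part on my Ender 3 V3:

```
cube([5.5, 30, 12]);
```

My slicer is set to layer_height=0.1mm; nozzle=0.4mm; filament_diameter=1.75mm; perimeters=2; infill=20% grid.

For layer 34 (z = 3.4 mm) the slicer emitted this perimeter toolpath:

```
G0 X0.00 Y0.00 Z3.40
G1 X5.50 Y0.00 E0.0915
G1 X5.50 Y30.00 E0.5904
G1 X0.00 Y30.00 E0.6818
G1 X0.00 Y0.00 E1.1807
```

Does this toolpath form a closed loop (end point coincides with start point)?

yes

Start point (G0): (0.00, 0.00). End point (last G1): the path returns to the start — closed.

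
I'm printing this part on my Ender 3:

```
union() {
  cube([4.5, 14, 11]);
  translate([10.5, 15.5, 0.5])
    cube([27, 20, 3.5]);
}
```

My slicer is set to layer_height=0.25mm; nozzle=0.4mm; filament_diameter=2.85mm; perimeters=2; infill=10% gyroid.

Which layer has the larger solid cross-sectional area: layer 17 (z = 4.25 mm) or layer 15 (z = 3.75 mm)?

Layer 17 (z = 4.25): the 4.5×14 cube contributes its full rectangle (area 63.00 mm²); the cube at (10.5, 15.5) is absent (z outside [0.5, 4]); Combining (union): only the 4.5×14 cube is present, so the union is just that shape — area = 63.00 mm². So its area = 63.00 mm². Layer 15 (z = 3.75): the 4.5×14 cube contributes its full rectangle (area 63.00 mm²); the cube at (10.5, 15.5) (footprint 27×20) is included at this height (area 540.00 mm²); Taking the union: the 2 present regions are separate (no shared area or edge), so areas and boundary lengths simply add and each stays a separate island — area = 603.00 mm². So its area = 603.00 mm². Layer 15 is larger (603.00 vs 63.00 mm²).

layer 15 (z = 3.75 mm)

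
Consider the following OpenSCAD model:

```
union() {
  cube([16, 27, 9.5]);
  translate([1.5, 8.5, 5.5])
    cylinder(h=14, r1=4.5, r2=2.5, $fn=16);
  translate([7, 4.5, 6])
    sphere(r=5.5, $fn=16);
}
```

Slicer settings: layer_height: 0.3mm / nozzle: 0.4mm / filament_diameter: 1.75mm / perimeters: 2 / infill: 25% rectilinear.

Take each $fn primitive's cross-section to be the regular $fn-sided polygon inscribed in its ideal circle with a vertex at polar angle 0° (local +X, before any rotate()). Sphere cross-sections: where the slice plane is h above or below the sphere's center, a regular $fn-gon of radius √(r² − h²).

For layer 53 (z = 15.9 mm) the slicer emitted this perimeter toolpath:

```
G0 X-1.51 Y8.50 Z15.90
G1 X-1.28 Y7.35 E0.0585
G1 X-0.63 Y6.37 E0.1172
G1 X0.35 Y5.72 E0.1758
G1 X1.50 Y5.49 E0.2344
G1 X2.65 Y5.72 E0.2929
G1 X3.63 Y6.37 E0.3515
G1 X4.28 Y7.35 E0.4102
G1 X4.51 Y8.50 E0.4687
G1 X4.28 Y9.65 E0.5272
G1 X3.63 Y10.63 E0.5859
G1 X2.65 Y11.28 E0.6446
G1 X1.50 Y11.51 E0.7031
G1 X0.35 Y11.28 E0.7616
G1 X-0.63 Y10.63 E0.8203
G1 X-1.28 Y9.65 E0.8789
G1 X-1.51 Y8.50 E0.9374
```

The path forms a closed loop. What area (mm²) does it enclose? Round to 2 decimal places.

Apply the shoelace formula to the sequence of (X, Y) vertices; enclosed area = 27.73 mm².

27.73 mm²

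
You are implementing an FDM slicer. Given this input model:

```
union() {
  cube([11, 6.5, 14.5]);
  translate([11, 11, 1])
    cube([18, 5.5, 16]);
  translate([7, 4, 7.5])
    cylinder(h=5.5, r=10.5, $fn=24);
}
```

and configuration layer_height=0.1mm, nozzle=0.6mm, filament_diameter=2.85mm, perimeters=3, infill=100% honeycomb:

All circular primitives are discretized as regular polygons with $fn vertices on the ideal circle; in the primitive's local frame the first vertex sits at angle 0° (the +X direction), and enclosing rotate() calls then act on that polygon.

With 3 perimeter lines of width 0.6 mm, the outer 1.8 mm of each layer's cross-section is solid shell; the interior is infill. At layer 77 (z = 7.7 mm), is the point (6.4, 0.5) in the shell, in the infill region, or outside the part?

infill

At z = 7.7 mm: the 11×6.5 cube contributes its full rectangle; the cube at (11, 11) (footprint 18×5.5) is included at this height; the r=10.5 cylinder at (7, 4) contributes a regular 24-gon of circumradius 10.5; Taking the union: the regions partially overlap (shared area 77.25 mm²), so overlapping operands fuse into one piece — 1 connected region. Overall, the cross-section is a single solid region. The nearest boundary edge runs (7.00, -6.50)→(4.28, -6.14); distance from the point to it = 6.86 mm. The point is inside the cross-section and 6.86 mm from the nearest boundary — more than the 1.8 mm shell width (3 × 0.6), so it's in the infill interior.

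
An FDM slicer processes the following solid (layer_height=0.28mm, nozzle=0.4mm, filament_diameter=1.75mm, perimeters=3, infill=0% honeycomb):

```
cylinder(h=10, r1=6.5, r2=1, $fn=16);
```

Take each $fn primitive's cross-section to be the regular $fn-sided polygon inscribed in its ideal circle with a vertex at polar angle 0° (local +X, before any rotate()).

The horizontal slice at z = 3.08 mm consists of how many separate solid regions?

1

At z = 3.08 mm: the cone: at t=0.308 of its height the radius interpolates to r₁+(r₂−r₁)t = 4.806, giving a regular 16-gon of that circumradius. The result has 1 disconnected region.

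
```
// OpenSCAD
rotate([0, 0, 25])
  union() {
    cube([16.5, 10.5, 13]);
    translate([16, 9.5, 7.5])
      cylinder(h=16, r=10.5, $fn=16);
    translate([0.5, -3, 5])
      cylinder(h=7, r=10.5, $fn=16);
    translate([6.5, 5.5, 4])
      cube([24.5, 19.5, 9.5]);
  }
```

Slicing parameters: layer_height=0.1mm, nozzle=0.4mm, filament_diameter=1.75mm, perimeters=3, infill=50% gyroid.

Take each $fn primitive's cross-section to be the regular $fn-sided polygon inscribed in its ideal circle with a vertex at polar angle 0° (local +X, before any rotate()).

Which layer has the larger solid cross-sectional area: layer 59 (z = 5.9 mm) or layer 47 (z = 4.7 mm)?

layer 59 (z = 5.9 mm)

Layer 59 (z = 5.9): the cube (footprint 16.5×10.5) is included at this height (area 173.25 mm²); the cylinder at (16, 9.5) is not intersected at this z (z outside [7.5, 23.5]); the cylinder at (0.5, -3): section is a regular 16-gon, circumradius r=10.5 (area = (16/2)·10.500²·sin(360°/16) = 337.53 mm²); the cube at (6.5, 5.5) is present — its section is the full 24.5×19.5 rectangle (area 477.75 mm²); Combining (union): the regions partially overlap — summed areas 988.53 mm² minus the doubly-counted overlap 107.50 mm² gives 881.02 mm² — area = 881.02 mm²; (whole slice rotated 25° about Z — lengths, areas and connectivity unchanged). So its area = 881.02 mm². Layer 47 (z = 4.7): the cube (footprint 16.5×10.5) is included at this height (area 173.25 mm²); the cylinder at (16, 9.5) does not reach this height (z outside [7.5, 23.5]); the cylinder at (0.5, -3) is not intersected at this z (z outside [5, 12]); the cube at (6.5, 5.5) is present — its section is the full 24.5×19.5 rectangle (area 477.75 mm²); Combining (union): the regions partially overlap — summed areas 651.00 mm² minus the doubly-counted overlap 50.00 mm² gives 601.00 mm² — area = 601.00 mm²; (whole slice rotated 25° about Z — lengths, areas and connectivity unchanged). So its area = 601.00 mm². Layer 59 is larger (881.02 vs 601.00 mm²).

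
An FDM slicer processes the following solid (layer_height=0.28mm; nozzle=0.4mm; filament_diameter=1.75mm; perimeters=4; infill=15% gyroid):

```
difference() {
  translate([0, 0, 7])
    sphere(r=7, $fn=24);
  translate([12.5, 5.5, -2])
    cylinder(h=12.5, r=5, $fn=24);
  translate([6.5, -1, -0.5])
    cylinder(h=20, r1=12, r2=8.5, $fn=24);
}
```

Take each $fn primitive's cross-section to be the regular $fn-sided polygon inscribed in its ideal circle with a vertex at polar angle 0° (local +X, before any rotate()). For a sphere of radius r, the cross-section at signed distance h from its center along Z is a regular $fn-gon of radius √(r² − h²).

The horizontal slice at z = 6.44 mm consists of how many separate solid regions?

At z = 6.44 mm: the sphere: section is a regular 24-gon, circumradius = √(r²−h²) = √(7²−0.56²) = 6.978; the cylinder at (12.5, 5.5): section is a regular 24-gon, circumradius r=5; the cone at (6.5, -1) contributes a regular 24-gon of circumradius 10.785 (interpolated between r1=12 and r2=8.5 at t=0.347); Taking the first minus the rest: starting from the r=7 sphere, the r=5 cylinder at (12.5, 5.5) misses the remaining region (no effect); the cone at (6.5, -1) partially overlaps it — only the 121.77 mm² overlap (of its 361.29 mm²) is removed, clipping the outline — 1 connected region. The result has 1 disconnected region.

1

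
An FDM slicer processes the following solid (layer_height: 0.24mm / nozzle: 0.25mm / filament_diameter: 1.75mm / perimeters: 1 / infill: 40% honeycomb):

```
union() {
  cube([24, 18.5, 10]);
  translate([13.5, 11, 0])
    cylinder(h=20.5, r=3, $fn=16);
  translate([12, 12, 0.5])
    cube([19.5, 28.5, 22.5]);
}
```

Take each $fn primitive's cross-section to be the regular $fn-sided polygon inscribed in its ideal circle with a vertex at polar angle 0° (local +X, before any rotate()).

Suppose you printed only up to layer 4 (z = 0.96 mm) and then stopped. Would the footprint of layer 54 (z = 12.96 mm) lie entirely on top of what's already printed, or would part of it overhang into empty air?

entirely on top

Compare the two slices. At z = 0.96: the cube is present — its section is the full 24×18.5 rectangle (area 444.00 mm²); the cylinder at (13.5, 11): section is a regular 16-gon, circumradius r=3 (area = (16/2)·3.000²·sin(360°/16) = 27.55 mm²); the cube at (12, 12) is present — its section is the full 19.5×28.5 rectangle (area 555.75 mm²); Taking the union: the regions partially overlap — summed areas 1027.30 mm² minus the doubly-counted overlap 105.55 mm² gives 921.75 mm² — area = 921.75 mm². At z = 12.96: the cube is absent (z outside [0, 10]); the r=3 cylinder at (13.5, 11) gives a regular 16-gon of circumradius 3 (constant along its height) (area = (16/2)·3.000²·sin(360°/16) = 27.55 mm²); the 19.5×28.5 cube at (12, 12) contributes its full rectangle (area 555.75 mm²); Merging all regions: the regions partially overlap — summed areas 583.30 mm² minus the doubly-counted overlap 6.73 mm² gives 576.57 mm² — area = 576.57 mm². Checking containment: the cross-section at z = 12.96 is a subset of the cross-section at z = 0.96.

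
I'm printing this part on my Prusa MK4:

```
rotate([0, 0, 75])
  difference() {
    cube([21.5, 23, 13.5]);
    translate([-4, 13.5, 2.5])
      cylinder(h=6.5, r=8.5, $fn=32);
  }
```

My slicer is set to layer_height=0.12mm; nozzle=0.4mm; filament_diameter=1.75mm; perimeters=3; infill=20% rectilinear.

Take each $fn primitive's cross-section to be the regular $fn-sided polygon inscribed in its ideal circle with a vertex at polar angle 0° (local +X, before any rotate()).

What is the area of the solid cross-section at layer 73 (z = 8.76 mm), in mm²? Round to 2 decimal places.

446.91 mm²

At z = 8.76 mm: the cube (footprint 21.5×23) is included at this height (area 494.50 mm²); the cylinder at (-4, 13.5): section is a regular 32-gon, circumradius r=8.5 (area = (32/2)·8.500²·sin(360°/32) = 225.52 mm²); After the difference (first − rest): starting from the 21.5×23 cube (494.50 mm²), the r=8.5 cylinder at (-4, 13.5) partially overlaps it — only the 47.59 mm² overlap (of its 225.52 mm²) is removed, clipping the outline — area = 446.91 mm²; (rotated 75° about Z; rotation is an isometry so areas/perimeters/island counts are preserved). Overall, the cross-section is a single solid region. Net area = 446.91 mm².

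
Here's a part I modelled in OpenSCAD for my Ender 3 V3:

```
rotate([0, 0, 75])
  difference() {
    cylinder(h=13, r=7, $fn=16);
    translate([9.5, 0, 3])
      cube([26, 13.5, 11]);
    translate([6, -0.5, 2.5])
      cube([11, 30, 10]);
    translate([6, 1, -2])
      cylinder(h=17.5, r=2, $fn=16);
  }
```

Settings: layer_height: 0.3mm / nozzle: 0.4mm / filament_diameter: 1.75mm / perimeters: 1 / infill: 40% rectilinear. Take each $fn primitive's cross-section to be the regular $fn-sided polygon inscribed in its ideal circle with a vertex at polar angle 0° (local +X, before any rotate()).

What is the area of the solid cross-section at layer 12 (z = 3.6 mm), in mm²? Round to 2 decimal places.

140.93 mm²

At z = 3.6 mm: the cylinder: section is a regular 16-gon, circumradius r=7 (area = (16/2)·7.000²·sin(360°/16) = 150.01 mm²); the cube at (9.5, 0) (footprint 26×13.5) is included at this height (area 351.00 mm²); the cube at (6, -0.5) is present — its section is the full 11×30 rectangle (area 330.00 mm²); the r=2 cylinder at (6, 1) contributes a regular 16-gon of circumradius 2 (area = (16/2)·2.000²·sin(360°/16) = 12.25 mm²); Subtracting the remaining from the first: starting from the r=7 cylinder (150.01 mm²), the 26×13.5 cube at (9.5, 0) misses the remaining region (no effect); the 11×30 cube at (6, -0.5) partially overlaps it — only the 2.60 mm² overlap (of its 330.00 mm²) is removed, clipping the outline; the r=2 cylinder at (6, 1) partially overlaps it — only the 6.48 mm² overlap (of its 12.25 mm²) is removed, clipping the outline — area = 140.93 mm²; (rotated 75° about Z; rotation is an isometry so areas/perimeters/island counts are preserved). Overall, the cross-section is a single solid region. Net area = 140.93 mm².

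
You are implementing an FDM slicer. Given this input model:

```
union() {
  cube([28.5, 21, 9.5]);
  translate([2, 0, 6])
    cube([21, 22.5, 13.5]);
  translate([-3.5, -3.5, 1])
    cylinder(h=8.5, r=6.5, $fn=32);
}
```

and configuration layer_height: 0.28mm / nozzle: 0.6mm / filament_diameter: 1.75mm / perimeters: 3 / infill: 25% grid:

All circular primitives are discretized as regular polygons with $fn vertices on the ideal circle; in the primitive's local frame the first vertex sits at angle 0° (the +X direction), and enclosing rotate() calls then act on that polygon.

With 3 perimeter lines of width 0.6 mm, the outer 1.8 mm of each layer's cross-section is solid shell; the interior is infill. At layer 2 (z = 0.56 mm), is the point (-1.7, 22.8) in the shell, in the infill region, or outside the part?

At z = 0.56 mm: the cube (footprint 28.5×21) is included at this height; the cube at (2, 0) does not reach this height (z outside [6, 19.5]); the cylinder at (-3.5, -3.5) is not intersected at this z (z outside [1, 9.5]); Combining (union): only the 28.5×21 cube is present, so the union is just that shape — 1 connected region. Overall, the cross-section is a single solid region. The nearest boundary edge runs (28.50, 21.00)→(0.00, 21.00); distance from the point to it = 2.48 mm. The point is not inside any of the regions above, so it lies outside the cross-section (2.48 mm from the nearest boundary).

outside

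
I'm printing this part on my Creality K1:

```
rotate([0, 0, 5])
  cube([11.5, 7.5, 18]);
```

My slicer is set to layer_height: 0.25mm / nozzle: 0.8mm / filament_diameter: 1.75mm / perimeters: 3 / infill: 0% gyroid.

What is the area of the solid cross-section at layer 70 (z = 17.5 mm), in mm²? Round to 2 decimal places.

86.25 mm²

At z = 17.5 mm: the cube (footprint 11.5×7.5) is included at this height (area 86.25 mm²); (whole slice rotated 5° about Z — lengths, areas and connectivity unchanged). Overall, the cross-section is a single solid region. Net area = 86.25 mm².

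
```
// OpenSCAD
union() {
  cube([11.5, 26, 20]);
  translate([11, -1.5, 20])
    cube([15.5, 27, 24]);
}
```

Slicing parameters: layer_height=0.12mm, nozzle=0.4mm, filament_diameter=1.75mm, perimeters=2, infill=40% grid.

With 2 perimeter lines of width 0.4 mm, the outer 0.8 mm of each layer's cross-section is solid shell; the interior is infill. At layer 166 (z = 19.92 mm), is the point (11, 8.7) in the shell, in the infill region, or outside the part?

shell

At z = 19.92 mm: the cube (footprint 11.5×26) is included at this height; the cube at (11, -1.5) is absent (z outside [20, 44]); Taking the union: only the 11.5×26 cube is present, so the union is just that shape — 1 connected region. Overall, the cross-section is a single solid region. The nearest boundary edge runs (11.50, 0.00)→(11.50, 26.00); distance from the point to it = 0.50 mm. The point is inside the cross-section, 0.50 mm from the nearest boundary — within the 0.8 mm shell band (2 × 0.4).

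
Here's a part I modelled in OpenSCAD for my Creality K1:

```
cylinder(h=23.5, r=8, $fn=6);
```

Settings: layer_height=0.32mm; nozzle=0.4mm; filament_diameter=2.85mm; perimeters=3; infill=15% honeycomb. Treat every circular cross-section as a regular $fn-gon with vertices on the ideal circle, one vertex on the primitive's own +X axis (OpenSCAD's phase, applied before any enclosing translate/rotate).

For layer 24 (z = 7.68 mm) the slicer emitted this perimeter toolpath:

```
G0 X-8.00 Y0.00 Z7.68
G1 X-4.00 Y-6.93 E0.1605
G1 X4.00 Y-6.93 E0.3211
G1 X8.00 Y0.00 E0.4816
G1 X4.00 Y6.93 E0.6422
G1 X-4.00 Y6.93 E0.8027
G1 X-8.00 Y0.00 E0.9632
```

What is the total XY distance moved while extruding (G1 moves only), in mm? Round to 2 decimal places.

Sum the Euclidean lengths of each G1 segment: total = 48.01 mm.

48.01 mm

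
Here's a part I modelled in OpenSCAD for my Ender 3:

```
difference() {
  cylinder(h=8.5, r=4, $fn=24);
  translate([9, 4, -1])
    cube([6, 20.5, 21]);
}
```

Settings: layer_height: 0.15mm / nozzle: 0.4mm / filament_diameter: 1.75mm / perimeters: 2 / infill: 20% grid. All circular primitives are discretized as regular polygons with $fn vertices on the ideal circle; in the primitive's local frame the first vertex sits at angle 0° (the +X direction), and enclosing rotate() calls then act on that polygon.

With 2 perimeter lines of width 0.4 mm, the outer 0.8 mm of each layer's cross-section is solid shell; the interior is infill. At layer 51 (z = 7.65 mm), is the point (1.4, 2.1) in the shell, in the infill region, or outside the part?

At z = 7.65 mm: the r=4 cylinder gives a regular 24-gon of circumradius 4 (constant along its height); the cube at (9, 4) (footprint 6×20.5) is included at this height; Taking the first minus the rest: starting from the r=4 cylinder, the 6×20.5 cube at (9, 4) misses the remaining region (no effect) — 1 connected region. Overall, the cross-section is a single solid region. The nearest boundary edge runs (2.00, 3.46)→(2.83, 2.83); distance from the point to it = 1.45 mm. The point is inside the cross-section and 1.45 mm from the nearest boundary — more than the 0.8 mm shell width (2 × 0.4), so it's in the infill interior.

infill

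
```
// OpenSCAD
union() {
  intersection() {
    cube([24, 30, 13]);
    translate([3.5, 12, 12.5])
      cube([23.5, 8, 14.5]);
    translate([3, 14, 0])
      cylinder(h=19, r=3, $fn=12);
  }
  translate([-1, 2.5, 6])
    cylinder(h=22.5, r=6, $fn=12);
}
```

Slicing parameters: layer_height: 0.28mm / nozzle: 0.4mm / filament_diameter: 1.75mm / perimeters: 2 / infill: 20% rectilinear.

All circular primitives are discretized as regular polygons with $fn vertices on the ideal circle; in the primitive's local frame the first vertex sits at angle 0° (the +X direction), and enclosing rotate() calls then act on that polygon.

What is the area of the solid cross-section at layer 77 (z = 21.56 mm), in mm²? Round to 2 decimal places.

108.00 mm²

At z = 21.56 mm: the cube does not reach this height (z outside [0, 13]); the cube at (3.5, 12) is present — its section is the full 23.5×8 rectangle (area 188.00 mm²); the cylinder at (3, 14) does not reach this height (z outside [0, 19]); After intersecting: at least one operand is absent at this height, so nothing remains; the r=6 cylinder at (-1, 2.5) contributes a regular 12-gon of circumradius 6 (area = (12/2)·6.000²·sin(360°/12) = 108.00 mm²); Taking the union: only the r=6 cylinder at (-1, 2.5) is present, so the union is just that shape — area = 108.00 mm². Overall, the cross-section is a single solid region. Net area = 108.00 mm².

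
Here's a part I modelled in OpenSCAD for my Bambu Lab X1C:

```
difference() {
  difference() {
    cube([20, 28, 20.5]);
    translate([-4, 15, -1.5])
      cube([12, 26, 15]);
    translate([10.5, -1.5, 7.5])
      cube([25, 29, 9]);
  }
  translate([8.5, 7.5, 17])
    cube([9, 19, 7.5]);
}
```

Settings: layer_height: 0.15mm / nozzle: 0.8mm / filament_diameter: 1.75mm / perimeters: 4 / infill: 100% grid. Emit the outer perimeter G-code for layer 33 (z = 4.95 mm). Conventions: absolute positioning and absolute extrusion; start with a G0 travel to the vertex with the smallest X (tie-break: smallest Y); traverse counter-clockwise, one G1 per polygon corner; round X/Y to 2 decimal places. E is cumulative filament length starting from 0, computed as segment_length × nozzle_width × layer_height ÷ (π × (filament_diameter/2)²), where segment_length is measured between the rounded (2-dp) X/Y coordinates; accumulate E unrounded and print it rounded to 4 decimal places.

At z = 4.95 mm: the cube (footprint 20×28) is included at this height; the cube at (-4, 15) (footprint 12×26) is included at this height; the cube at (10.5, -1.5) does not reach this height (z outside [7.5, 16.5]); After the difference (first − rest): starting from the 20×28 cube, the 12×26 cube at (-4, 15) partially overlaps it — only the 104.00 mm² overlap (of its 312.00 mm²) is removed, clipping the outline — 1 connected region; the cube at (8.5, 7.5) does not reach this height (z outside [17, 24.5]); Subtracting the remaining from the first: none of the subtracted shapes is present at this height, so that combined region is unchanged — 1 connected region. The outline is a single polygon with 6 vertices. Extrusion per mm of travel: 0.8 × 0.15 / (π × 0.875²) = 0.049890. Accumulating E over each segment gives final E = 4.7895.

G0 X0.00 Y0.00 Z4.95
G1 X20.00 Y0.00 E0.9978
G1 X20.00 Y28.00 E2.3947
G1 X8.00 Y28.00 E2.9934
G1 X8.00 Y15.00 E3.6420
G1 X0.00 Y15.00 E4.0411
G1 X0.00 Y0.00 E4.7895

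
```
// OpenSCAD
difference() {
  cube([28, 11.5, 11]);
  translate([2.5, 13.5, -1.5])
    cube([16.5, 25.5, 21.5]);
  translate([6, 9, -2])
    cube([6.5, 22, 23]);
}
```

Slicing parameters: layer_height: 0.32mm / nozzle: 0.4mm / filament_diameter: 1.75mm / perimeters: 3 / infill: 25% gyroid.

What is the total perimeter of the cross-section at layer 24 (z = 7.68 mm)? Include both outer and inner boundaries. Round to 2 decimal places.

At z = 7.68 mm: the cube is present — its section is the full 28×11.5 rectangle (perimeter 79.00 mm); the cube at (2.5, 13.5) (footprint 16.5×25.5) is included at this height (perimeter 84.00 mm); the 6.5×22 cube at (6, 9) contributes its full rectangle (perimeter 57.00 mm); Subtracting the remaining from the first: starting from the 28×11.5 cube, the 16.5×25.5 cube at (2.5, 13.5) misses the remaining region (no effect); the 6.5×22 cube at (6, 9) partially overlaps it — only the 16.25 mm² overlap (of its 143.00 mm²) is removed, clipping the outline — boundary = 84.00 mm. Overall, the cross-section is a single solid region. Total boundary length (outer) = 84.00 mm.

84.00 mm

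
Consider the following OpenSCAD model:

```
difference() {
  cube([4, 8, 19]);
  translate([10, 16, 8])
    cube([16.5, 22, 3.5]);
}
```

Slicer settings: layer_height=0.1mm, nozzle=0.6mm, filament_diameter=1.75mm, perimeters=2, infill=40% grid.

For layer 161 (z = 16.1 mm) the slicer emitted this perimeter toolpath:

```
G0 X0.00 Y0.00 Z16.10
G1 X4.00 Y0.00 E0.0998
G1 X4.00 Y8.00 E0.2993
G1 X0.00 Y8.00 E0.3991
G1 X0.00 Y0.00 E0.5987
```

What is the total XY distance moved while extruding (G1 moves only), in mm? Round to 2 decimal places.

24.00 mm

Sum the Euclidean lengths of each G1 segment: total = 24.00 mm.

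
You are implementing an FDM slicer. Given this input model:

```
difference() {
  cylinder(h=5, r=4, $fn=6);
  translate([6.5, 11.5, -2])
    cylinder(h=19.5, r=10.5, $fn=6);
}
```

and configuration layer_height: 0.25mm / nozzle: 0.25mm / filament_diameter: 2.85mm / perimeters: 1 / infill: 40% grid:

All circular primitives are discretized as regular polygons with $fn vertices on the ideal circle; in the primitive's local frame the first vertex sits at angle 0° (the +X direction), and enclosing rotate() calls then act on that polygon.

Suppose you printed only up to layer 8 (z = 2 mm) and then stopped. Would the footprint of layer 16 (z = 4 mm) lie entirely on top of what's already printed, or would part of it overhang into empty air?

Compare the two slices. At z = 2: the r=4 cylinder gives a regular 6-gon of circumradius 4 (constant along its height) (area = (6/2)·4.000²·sin(360°/6) = 41.57 mm²); the r=10.5 cylinder at (6.5, 11.5) contributes a regular 6-gon of circumradius 10.5 (area = (6/2)·10.500²·sin(360°/6) = 286.44 mm²); Taking the first minus the rest: starting from the r=4 cylinder (41.57 mm²), the r=10.5 cylinder at (6.5, 11.5) partially overlaps it — only the 1.44 mm² overlap (of its 286.44 mm²) is removed, clipping the outline — area = 40.13 mm². At z = 4: the r=4 cylinder gives a regular 6-gon of circumradius 4 (constant along its height) (area = (6/2)·4.000²·sin(360°/6) = 41.57 mm²); the r=10.5 cylinder at (6.5, 11.5) gives a regular 6-gon of circumradius 10.5 (constant along its height) (area = (6/2)·10.500²·sin(360°/6) = 286.44 mm²); After the difference (first − rest): starting from the r=4 cylinder (41.57 mm²), the r=10.5 cylinder at (6.5, 11.5) partially overlaps it — only the 1.44 mm² overlap (of its 286.44 mm²) is removed, clipping the outline — area = 40.13 mm². Checking containment: the cross-section at z = 4 is a subset of the cross-section at z = 2.

entirely on top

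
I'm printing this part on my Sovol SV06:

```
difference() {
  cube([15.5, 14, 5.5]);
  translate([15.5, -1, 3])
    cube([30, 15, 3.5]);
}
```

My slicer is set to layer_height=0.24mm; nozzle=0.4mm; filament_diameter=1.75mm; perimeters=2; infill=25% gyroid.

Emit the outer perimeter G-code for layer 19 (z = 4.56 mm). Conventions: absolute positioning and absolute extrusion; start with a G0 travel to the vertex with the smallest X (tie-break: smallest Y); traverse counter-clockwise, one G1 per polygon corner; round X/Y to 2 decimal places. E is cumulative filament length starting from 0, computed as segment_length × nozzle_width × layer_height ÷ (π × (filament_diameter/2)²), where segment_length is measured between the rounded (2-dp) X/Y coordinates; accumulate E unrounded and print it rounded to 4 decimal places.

G0 X0.00 Y0.00 Z4.56
G1 X15.50 Y0.00 E0.6186
G1 X15.50 Y14.00 E1.1774
G1 X0.00 Y14.00 E1.7960
G1 X0.00 Y0.00 E2.3548

At z = 4.56 mm: the cube is present — its section is the full 15.5×14 rectangle; the 30×15 cube at (15.5, -1) contributes its full rectangle; After the difference (first − rest): starting from the 15.5×14 cube, the 30×15 cube at (15.5, -1) misses the remaining region (no effect) — 1 connected region. The outline is a single polygon with 4 vertices. Extrusion per mm of travel: 0.4 × 0.24 / (π × 0.875²) = 0.039912. Accumulating E over each segment gives final E = 2.3548.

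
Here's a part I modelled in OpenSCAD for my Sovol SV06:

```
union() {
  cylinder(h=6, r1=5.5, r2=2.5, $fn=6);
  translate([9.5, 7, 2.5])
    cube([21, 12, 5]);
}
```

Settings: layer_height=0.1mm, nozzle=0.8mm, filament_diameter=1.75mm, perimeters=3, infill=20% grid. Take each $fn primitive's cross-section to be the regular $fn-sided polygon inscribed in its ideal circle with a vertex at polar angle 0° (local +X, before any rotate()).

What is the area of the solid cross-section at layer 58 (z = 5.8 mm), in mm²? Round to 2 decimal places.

269.56 mm²

At z = 5.8 mm: the cone contributes a regular 6-gon of circumradius 2.600 (interpolated between r1=5.5 and r2=2.5 at t=0.967) (area = (6/2)·2.600²·sin(360°/6) = 17.56 mm²); the cube at (9.5, 7) is present — its section is the full 21×12 rectangle (area 252.00 mm²); Taking the union: the 2 present regions are separate (no shared area or edge), so areas and boundary lengths simply add and each stays a separate island — area = 269.56 mm². Overall, the cross-section has 2 separate islands. Net area = 269.56 mm².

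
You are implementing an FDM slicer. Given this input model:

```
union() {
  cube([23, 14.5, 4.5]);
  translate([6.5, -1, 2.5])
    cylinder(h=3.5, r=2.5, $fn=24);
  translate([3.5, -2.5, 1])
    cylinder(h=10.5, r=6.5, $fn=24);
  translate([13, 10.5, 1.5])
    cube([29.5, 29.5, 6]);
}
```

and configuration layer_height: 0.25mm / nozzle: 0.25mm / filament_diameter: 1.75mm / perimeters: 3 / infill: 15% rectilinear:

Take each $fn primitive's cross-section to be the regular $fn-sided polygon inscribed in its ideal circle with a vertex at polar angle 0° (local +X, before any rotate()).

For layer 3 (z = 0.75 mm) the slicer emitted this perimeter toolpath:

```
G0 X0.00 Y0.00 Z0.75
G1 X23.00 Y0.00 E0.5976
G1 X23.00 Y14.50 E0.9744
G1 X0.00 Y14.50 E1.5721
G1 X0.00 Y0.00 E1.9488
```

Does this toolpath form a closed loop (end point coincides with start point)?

yes

Start point (G0): (0.00, 0.00). End point (last G1): the path returns to the start — closed.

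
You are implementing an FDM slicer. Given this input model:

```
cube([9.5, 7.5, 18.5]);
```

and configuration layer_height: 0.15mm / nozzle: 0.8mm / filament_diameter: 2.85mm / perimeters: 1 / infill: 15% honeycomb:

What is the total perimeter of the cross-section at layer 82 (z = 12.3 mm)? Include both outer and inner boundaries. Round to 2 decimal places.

At z = 12.3 mm: the cube (footprint 9.5×7.5) is included at this height (perimeter 34.00 mm). Overall, the cross-section is a single solid region. Total boundary length (outer) = 34.00 mm.

34.00 mm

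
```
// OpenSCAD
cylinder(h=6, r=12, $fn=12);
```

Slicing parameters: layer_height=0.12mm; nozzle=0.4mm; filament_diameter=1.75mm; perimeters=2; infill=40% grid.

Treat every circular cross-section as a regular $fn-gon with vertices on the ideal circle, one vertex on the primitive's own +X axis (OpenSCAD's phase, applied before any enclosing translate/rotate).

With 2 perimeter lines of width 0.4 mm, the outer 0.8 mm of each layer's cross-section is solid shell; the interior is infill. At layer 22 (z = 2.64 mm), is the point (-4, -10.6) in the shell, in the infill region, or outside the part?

At z = 2.64 mm: the r=12 cylinder gives a regular 12-gon of circumradius 12 (constant along its height). Overall, the cross-section is a single solid region. The nearest boundary edge runs (-6.00, -10.39)→(-0.00, -12.00); distance from the point to it = 0.32 mm. The point is inside the cross-section, 0.32 mm from the nearest boundary — within the 0.8 mm shell band (2 × 0.4).

shell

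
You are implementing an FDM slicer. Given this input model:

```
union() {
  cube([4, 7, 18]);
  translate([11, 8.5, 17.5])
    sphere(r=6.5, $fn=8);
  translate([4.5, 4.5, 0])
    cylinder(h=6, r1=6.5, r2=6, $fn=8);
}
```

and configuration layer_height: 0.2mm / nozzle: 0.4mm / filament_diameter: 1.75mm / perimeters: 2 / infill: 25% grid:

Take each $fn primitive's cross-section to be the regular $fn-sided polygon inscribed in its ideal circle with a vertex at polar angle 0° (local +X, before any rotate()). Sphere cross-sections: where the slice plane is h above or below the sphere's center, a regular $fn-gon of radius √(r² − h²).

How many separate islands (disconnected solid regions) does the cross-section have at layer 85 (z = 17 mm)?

2

At z = 17 mm: the cube (footprint 4×7) is included at this height; the sphere at (11, 8.5): section is a regular 8-gon, circumradius = √(r²−h²) = √(6.5²−0.5²) = 6.481; the cone at (4.5, 4.5) does not reach this height (z outside [0, 6]); Merging all regions: the 2 present regions are separate (no shared area or edge), so areas and boundary lengths simply add and each stays a separate island — 2 connected regions. Overall, the cross-section has 2 separate islands. Island count = 2.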